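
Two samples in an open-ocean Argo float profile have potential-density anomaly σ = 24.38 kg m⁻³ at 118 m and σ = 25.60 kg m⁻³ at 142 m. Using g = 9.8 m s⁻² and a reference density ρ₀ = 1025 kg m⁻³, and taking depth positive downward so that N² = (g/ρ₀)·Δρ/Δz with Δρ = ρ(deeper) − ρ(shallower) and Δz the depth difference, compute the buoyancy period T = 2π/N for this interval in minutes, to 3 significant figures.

4.75 min

Δρ = 1025.60 − 1024.38 = 1.22 kg m⁻³ over Δz = 142 − 118 = 24 m.
N² = (9.8/1025) × (1.22/24) = 4.8602 × 10⁻⁴ s⁻².
N = √(4.8602 × 10⁻⁴) = 0.022046 rad s⁻¹, so T = 2π/N = 285.00 s = 4.7500 min ≈ 4.75 min.
A positive N² confirms static stability across the interval.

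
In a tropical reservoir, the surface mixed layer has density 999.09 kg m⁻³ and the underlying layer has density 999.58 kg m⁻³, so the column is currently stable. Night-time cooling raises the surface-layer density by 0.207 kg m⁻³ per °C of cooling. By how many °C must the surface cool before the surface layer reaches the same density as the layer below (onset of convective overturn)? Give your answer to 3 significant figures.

Density deficit of the surface layer: 999.58 − 999.09 = 0.49 kg m⁻³.
Required change = 0.49 / 0.207 = 2.37 °C.

2.37 °C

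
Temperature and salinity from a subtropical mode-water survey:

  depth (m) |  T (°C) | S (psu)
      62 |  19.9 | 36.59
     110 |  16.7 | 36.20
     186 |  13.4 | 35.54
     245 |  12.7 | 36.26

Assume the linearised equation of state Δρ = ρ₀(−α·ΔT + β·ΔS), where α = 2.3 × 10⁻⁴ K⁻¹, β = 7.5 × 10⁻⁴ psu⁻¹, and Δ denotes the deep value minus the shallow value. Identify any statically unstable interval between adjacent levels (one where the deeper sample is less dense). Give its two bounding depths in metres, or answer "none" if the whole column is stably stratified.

Evaluate Δρ/ρ₀ = −αΔT + βΔS across each adjacent pair:
  62–110 m: −αΔT+βΔS = −(2.3 × 10⁻⁴)(-3.2)+(7.5 × 10⁻⁴)(-0.39) = 4.4 × 10⁻⁴ → stable
  110–186 m: −αΔT+βΔS = −(2.3 × 10⁻⁴)(-3.3)+(7.5 × 10⁻⁴)(-0.66) = 2.6 × 10⁻⁴ → stable
  186–245 m: −αΔT+βΔS = −(2.3 × 10⁻⁴)(-0.7)+(7.5 × 10⁻⁴)(+0.72) = 7.0 × 10⁻⁴ → stable
Every interval has Δρ > 0: the column is stably stratified throughout.

none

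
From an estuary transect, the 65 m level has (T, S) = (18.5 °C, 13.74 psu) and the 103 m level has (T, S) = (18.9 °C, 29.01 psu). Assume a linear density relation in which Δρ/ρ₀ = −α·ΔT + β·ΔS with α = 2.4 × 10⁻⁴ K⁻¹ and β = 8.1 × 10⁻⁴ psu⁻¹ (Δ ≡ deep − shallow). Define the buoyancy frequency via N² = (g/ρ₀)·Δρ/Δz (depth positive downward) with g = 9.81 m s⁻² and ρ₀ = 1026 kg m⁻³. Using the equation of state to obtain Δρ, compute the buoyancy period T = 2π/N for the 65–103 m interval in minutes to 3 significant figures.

1.86 min

ΔT = +0.4 K, ΔS = +15.27 psu (deep − shallow).
Δρ/ρ₀ = −αΔT + βΔS = -9.60 × 10⁻⁵ + 0.0123687 = 0.0122727, so Δρ ≈ 12.59 kg m⁻³.
N² = (g/ρ₀)·Δρ/Δz = g·(Δρ/ρ₀)/Δz = 9.81 × 0.0122727 / 38 = 3.1683 × 10⁻³ s⁻².
N = √(3.1683 × 10⁻³) = 0.056288 rad s⁻¹ → T = 2π/N = 111.63 s = 1.8605 min ≈ 1.86 min.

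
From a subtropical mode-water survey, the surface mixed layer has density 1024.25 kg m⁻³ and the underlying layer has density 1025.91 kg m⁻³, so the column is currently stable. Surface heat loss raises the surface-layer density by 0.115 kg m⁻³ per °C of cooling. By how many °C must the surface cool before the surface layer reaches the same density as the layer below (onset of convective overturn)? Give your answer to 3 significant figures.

14.4 °C

Density deficit of the surface layer: 1025.91 − 1024.25 = 1.66 kg m⁻³.
Required change = 1.66 / 0.115 = 14.4 °C.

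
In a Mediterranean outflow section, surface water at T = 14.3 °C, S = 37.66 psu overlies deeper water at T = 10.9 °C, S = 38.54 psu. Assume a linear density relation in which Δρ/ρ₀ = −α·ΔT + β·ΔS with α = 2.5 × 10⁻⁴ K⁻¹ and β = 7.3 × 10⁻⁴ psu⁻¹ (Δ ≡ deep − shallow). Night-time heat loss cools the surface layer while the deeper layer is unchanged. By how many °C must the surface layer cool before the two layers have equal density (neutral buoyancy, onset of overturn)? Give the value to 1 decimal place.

Neutral buoyancy requires Δρ = 0, i.e. −α(T_deep − T_surf′) + β(S_deep − S_surf) = 0.
T_surf′ = T_deep − (β/α)·ΔS = 10.9 − (7.3 × 10⁻⁴/2.5 × 10⁻⁴)·(+0.88) = 8.330 °C.
Cooling required: 14.3 − (8.330) = 5.970 °C.

6.0 °C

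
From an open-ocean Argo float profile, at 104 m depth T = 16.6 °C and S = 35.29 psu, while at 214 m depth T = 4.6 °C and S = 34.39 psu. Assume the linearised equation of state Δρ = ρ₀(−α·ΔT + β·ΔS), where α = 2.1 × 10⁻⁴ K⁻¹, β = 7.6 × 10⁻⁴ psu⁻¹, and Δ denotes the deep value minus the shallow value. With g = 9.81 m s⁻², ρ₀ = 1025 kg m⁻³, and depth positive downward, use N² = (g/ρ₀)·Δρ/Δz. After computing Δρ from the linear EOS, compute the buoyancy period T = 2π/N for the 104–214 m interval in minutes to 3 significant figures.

ΔT = -12.0 K, ΔS = -0.90 psu (deep − shallow).
Δρ/ρ₀ = −αΔT + βΔS = 2.52 × 10⁻³ − 6.84 × 10⁻⁴ = 1.836 × 10⁻³, so Δρ ≈ 1.882 kg m⁻³.
N² = (g/ρ₀)·Δρ/Δz = g·(Δρ/ρ₀)/Δz = 9.81 × 1.836 × 10⁻³ / 110 = 1.6374 × 10⁻⁴ s⁻².
N = √(1.6374 × 10⁻⁴) = 0.012796 rad s⁻¹ → T = 2π/N = 491.03 s = 8.1838 min ≈ 8.18 min.

8.18 min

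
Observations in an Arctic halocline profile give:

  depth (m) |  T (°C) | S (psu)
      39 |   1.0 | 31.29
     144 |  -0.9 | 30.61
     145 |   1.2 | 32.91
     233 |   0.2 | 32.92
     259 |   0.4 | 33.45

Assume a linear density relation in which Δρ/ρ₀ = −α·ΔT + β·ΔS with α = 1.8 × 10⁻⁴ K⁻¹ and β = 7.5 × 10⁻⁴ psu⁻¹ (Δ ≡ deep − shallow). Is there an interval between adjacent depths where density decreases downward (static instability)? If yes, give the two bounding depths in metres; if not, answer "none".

Evaluate Δρ/ρ₀ = −αΔT + βΔS across each adjacent pair:
  39–144 m: −αΔT+βΔS = −(1.8 × 10⁻⁴)(-1.9)+(7.5 × 10⁻⁴)(-0.68) = -1.7 × 10⁻⁴ → UNSTABLE
  144–145 m: −αΔT+βΔS = −(1.8 × 10⁻⁴)(+2.1)+(7.5 × 10⁻⁴)(+2.30) = 1.3 × 10⁻³ → stable
  145–233 m: −αΔT+βΔS = −(1.8 × 10⁻⁴)(-1.0)+(7.5 × 10⁻⁴)(+0.01) = 1.9 × 10⁻⁴ → stable
  233–259 m: −αΔT+βΔS = −(1.8 × 10⁻⁴)(+0.2)+(7.5 × 10⁻⁴)(+0.53) = 3.6 × 10⁻⁴ → stable
The 39–144 m interval has Δρ < 0: lighter water underlies denser water.

39–144 m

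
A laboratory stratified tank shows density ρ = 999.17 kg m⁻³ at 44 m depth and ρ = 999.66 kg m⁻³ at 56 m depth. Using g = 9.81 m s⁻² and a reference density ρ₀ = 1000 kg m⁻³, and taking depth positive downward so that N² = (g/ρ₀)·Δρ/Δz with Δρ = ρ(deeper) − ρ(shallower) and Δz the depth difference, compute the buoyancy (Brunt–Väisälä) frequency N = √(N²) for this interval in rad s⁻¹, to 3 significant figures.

0.0200 rad s⁻¹

Δρ = 999.66 − 999.17 = 0.49 kg m⁻³ over Δz = 56 − 44 = 12 m.
N² = (9.81/1000) × (0.49/12) = 4.0058 × 10⁻⁴ s⁻².
N = √(4.0058 × 10⁻⁴) = 0.020014 rad s⁻¹ ≈ 0.0200 rad s⁻¹.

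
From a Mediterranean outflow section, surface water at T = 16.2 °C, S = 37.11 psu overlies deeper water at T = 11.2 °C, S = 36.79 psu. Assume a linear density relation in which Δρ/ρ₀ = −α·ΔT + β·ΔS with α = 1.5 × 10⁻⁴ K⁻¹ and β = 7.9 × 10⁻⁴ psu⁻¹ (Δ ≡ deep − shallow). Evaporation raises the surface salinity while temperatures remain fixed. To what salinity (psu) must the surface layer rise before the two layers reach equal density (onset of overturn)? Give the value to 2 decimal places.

Neutral buoyancy requires −α(T_deep − T_surf) + β(S_deep − S_surf′) = 0.
S_surf′ = S_deep − (α/β)·ΔT = 36.79 − (1.5 × 10⁻⁴/7.9 × 10⁻⁴)·(-5.0) = 37.7394 psu.
Increase required: 37.7394 − 37.11 = 0.6294 psu.

37.74 psu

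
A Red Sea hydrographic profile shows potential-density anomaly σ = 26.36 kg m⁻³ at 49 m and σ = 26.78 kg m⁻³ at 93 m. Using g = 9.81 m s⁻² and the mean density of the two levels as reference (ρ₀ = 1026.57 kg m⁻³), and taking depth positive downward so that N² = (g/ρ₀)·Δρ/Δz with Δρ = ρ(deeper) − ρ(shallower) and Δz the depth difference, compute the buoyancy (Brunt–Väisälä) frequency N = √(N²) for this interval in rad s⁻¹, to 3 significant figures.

9.55 × 10⁻³ rad s⁻¹

Δρ = 1026.78 − 1026.36 = 0.42 kg m⁻³ over Δz = 93 − 49 = 44 m.
N² = (9.81/1026.57) × (0.42/44) = 9.1217 × 10⁻⁵ s⁻².
N = √(9.1217 × 10⁻⁵) = 9.5508 × 10⁻³ rad s⁻¹ ≈ 9.55 × 10⁻³ rad s⁻¹.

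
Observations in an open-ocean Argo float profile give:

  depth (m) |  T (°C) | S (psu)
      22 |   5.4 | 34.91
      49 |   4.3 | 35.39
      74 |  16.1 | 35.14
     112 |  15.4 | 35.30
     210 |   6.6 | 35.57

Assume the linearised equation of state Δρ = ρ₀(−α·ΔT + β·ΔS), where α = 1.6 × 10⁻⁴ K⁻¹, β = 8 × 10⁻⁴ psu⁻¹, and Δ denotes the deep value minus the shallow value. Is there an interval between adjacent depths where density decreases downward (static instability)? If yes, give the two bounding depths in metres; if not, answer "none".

Evaluate Δρ/ρ₀ = −αΔT + βΔS across each adjacent pair:
  22–49 m: −αΔT+βΔS = −(1.6 × 10⁻⁴)(-1.1)+(8 × 10⁻⁴)(+0.48) = 5.6 × 10⁻⁴ → stable
  49–74 m: −αΔT+βΔS = −(1.6 × 10⁻⁴)(+11.8)+(8 × 10⁻⁴)(-0.25) = -2.1 × 10⁻³ → UNSTABLE
  74–112 m: −αΔT+βΔS = −(1.6 × 10⁻⁴)(-0.7)+(8 × 10⁻⁴)(+0.16) = 2.4 × 10⁻⁴ → stable
  112–210 m: −αΔT+βΔS = −(1.6 × 10⁻⁴)(-8.8)+(8 × 10⁻⁴)(+0.27) = 1.6 × 10⁻³ → stable
The 49–74 m interval has Δρ < 0: lighter water underlies denser water.

49–74 m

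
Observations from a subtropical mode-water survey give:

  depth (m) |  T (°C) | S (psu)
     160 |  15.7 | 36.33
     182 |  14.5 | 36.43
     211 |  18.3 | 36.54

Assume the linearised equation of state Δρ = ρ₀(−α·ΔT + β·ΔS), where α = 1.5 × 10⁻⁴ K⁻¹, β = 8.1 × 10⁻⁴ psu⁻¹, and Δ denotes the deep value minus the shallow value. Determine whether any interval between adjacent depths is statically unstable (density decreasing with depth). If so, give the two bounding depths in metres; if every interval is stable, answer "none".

182–211 m

Evaluate Δρ/ρ₀ = −αΔT + βΔS across each adjacent pair:
  160–182 m: −αΔT+βΔS = −(1.5 × 10⁻⁴)(-1.2)+(8.1 × 10⁻⁴)(+0.10) = 2.6 × 10⁻⁴ → stable
  182–211 m: −αΔT+βΔS = −(1.5 × 10⁻⁴)(+3.8)+(8.1 × 10⁻⁴)(+0.11) = -4.8 × 10⁻⁴ → UNSTABLE
The 182–211 m interval has Δρ < 0: lighter water underlies denser water.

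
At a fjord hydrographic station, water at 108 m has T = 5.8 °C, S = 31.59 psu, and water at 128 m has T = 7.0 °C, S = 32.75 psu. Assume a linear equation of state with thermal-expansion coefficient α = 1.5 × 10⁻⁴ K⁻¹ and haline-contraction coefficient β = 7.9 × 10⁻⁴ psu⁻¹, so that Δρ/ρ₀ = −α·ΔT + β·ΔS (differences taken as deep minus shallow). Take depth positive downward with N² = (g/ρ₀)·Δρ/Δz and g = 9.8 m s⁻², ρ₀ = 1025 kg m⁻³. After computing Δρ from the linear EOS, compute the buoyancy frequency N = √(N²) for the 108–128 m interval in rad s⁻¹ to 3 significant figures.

0.0190 rad s⁻¹

ΔT = +1.2 K, ΔS = +1.16 psu (deep − shallow).
Δρ/ρ₀ = −αΔT + βΔS = -1.80 × 10⁻⁴ + 9.164 × 10⁻⁴ = 7.364 × 10⁻⁴, so Δρ ≈ 0.7548 kg m⁻³.
N² = (g/ρ₀)·Δρ/Δz = g·(Δρ/ρ₀)/Δz = 9.8 × 7.364 × 10⁻⁴ / 20 = 3.6084 × 10⁻⁴ s⁻².
N = √(3.6084 × 10⁻⁴) = 0.018996 rad s⁻¹ ≈ 0.0190 rad s⁻¹.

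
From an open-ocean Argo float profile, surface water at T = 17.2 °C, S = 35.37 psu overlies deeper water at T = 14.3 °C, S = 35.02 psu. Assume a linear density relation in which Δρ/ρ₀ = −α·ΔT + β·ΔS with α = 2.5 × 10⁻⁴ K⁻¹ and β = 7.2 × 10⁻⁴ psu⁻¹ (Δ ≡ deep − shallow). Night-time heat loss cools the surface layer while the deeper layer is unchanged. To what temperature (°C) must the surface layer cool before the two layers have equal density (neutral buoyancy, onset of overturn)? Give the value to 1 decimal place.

15.3 °C

Neutral buoyancy requires Δρ = 0, i.e. −α(T_deep − T_surf′) + β(S_deep − S_surf) = 0.
T_surf′ = T_deep − (β/α)·ΔS = 14.3 − (7.2 × 10⁻⁴/2.5 × 10⁻⁴)·(-0.35) = 15.308 °C.
Cooling required: 17.2 − (15.308) = 1.892 °C.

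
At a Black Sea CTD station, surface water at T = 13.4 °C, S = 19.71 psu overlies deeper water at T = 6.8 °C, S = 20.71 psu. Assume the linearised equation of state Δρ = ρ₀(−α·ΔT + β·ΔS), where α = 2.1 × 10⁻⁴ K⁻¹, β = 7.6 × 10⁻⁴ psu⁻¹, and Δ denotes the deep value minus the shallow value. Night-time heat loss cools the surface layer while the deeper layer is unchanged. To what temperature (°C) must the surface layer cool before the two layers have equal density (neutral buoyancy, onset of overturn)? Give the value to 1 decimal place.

Neutral buoyancy requires Δρ = 0, i.e. −α(T_deep − T_surf′) + β(S_deep − S_surf) = 0.
T_surf′ = T_deep − (β/α)·ΔS = 6.8 − (7.6 × 10⁻⁴/2.1 × 10⁻⁴)·(+1.00) = 3.181 °C.
Cooling required: 13.4 − (3.181) = 10.219 °C.

3.2 °C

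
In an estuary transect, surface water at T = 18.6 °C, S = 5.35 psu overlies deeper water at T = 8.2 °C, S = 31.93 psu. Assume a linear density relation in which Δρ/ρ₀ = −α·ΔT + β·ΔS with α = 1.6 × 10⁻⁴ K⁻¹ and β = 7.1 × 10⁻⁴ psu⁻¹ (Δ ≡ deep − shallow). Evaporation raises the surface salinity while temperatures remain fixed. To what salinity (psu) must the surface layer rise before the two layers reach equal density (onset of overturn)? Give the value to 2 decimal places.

Neutral buoyancy requires −α(T_deep − T_surf) + β(S_deep − S_surf′) = 0.
S_surf′ = S_deep − (α/β)·ΔT = 31.93 − (1.6 × 10⁻⁴/7.1 × 10⁻⁴)·(-10.4) = 34.2737 psu.
Increase required: 34.2737 − 5.35 = 28.9237 psu.

34.27 psu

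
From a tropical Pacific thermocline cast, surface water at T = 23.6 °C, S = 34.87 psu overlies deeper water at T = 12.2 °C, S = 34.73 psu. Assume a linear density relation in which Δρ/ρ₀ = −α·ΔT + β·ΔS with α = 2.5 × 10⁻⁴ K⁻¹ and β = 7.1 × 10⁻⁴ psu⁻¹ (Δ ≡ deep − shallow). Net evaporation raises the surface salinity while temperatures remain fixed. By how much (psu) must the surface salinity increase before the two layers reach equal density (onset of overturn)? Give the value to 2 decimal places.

3.87 psu

Neutral buoyancy requires −α(T_deep − T_surf) + β(S_deep − S_surf′) = 0.
S_surf′ = S_deep − (α/β)·ΔT = 34.73 − (2.5 × 10⁻⁴/7.1 × 10⁻⁴)·(-11.4) = 38.7441 psu.
Increase required: 38.7441 − 34.87 = 3.8741 psu.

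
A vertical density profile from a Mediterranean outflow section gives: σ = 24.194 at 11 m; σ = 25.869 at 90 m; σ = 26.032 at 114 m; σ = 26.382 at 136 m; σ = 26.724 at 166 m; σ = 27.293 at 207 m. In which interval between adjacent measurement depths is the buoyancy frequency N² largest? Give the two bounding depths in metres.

11–90 m

Compute the density gradient over each adjacent pair:
  11–90 m: Δρ/Δz = 1.675/79 = 0.021 kg m⁻⁴
  90–114 m: Δρ/Δz = 0.163/24 = 6.8 × 10⁻³ kg m⁻⁴
  114–136 m: Δρ/Δz = 0.350/22 = 0.016 kg m⁻⁴
  136–166 m: Δρ/Δz = 0.342/30 = 0.011 kg m⁻⁴
  166–207 m: Δρ/Δz = 0.569/41 = 0.014 kg m⁻⁴
The largest gradient is in the 11–90 m interval — the pycnocline.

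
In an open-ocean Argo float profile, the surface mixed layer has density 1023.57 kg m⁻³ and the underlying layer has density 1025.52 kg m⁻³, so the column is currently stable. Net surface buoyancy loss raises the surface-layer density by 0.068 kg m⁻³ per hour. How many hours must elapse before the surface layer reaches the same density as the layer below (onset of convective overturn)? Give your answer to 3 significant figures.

Density deficit of the surface layer: 1025.52 − 1023.57 = 1.95 kg m⁻³.
Required change = 1.95 / 0.068 = 28.7 hours.

28.7 hours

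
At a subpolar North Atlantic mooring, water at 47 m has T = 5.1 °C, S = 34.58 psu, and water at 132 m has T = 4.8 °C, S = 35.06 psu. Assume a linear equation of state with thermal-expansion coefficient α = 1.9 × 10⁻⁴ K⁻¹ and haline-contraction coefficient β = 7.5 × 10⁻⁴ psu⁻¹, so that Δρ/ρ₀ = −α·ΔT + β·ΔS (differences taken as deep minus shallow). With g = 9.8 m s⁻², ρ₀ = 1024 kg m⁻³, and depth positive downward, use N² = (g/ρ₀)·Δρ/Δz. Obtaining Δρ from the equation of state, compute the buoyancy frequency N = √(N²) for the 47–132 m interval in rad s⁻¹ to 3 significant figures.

6.93 × 10⁻³ rad s⁻¹

ΔT = -0.3 K, ΔS = +0.48 psu (deep − shallow).
Δρ/ρ₀ = −αΔT + βΔS = 5.70 × 10⁻⁵ + 3.60 × 10⁻⁴ = 4.17 × 10⁻⁴, so Δρ ≈ 0.4270 kg m⁻³.
N² = (g/ρ₀)·Δρ/Δz = g·(Δρ/ρ₀)/Δz = 9.8 × 4.17 × 10⁻⁴ / 85 = 4.8078 × 10⁻⁵ s⁻².
N = √(4.8078 × 10⁻⁵) = 6.9338 × 10⁻³ rad s⁻¹ ≈ 6.93 × 10⁻³ rad s⁻¹.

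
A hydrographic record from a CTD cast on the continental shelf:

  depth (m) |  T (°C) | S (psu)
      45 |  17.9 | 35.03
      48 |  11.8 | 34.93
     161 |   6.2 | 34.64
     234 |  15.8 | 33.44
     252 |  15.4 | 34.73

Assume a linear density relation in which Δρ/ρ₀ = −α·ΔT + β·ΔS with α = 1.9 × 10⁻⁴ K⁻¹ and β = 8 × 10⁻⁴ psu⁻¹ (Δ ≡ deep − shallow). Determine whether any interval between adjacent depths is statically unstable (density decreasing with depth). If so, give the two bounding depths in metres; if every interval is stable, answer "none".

Evaluate Δρ/ρ₀ = −αΔT + βΔS across each adjacent pair:
  45–48 m: −αΔT+βΔS = −(1.9 × 10⁻⁴)(-6.1)+(8 × 10⁻⁴)(-0.10) = 1.1 × 10⁻³ → stable
  48–161 m: −αΔT+βΔS = −(1.9 × 10⁻⁴)(-5.6)+(8 × 10⁻⁴)(-0.29) = 8.3 × 10⁻⁴ → stable
  161–234 m: −αΔT+βΔS = −(1.9 × 10⁻⁴)(+9.6)+(8 × 10⁻⁴)(-1.20) = -2.8 × 10⁻³ → UNSTABLE
  234–252 m: −αΔT+βΔS = −(1.9 × 10⁻⁴)(-0.4)+(8 × 10⁻⁴)(+1.29) = 1.1 × 10⁻³ → stable
The 161–234 m interval has Δρ < 0: lighter water underlies denser water.

161–234 m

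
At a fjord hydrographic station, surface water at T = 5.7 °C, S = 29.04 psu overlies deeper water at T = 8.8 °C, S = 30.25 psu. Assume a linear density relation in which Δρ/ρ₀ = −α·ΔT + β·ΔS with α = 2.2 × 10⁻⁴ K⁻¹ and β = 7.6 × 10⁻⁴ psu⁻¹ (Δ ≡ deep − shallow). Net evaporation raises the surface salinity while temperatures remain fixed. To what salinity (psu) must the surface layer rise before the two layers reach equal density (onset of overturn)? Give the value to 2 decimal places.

29.35 psu

Neutral buoyancy requires −α(T_deep − T_surf) + β(S_deep − S_surf′) = 0.
S_surf′ = S_deep − (α/β)·ΔT = 30.25 − (2.2 × 10⁻⁴/7.6 × 10⁻⁴)·(+3.1) = 29.3526 psu.
Increase required: 29.3526 − 29.04 = 0.3126 psu.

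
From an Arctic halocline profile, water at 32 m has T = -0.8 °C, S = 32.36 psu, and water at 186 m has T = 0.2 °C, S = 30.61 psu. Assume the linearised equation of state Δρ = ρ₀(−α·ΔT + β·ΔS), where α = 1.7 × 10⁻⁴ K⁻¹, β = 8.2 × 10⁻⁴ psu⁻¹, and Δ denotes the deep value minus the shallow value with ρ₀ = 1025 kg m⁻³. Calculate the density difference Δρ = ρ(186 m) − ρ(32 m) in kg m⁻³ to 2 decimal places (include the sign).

-1.65 kg m⁻³

ΔT = +1.0 K, ΔS = -1.75 psu (deep − shallow).
Δρ/ρ₀ = −(1.7 × 10⁻⁴)(+1.0) + (8.2 × 10⁻⁴)(-1.75) = -1.605 × 10⁻³.
Δρ = 1025 × (-1.605 × 10⁻³) = -1.65 kg m⁻³.
Negative Δρ: lighter below, statically unstable.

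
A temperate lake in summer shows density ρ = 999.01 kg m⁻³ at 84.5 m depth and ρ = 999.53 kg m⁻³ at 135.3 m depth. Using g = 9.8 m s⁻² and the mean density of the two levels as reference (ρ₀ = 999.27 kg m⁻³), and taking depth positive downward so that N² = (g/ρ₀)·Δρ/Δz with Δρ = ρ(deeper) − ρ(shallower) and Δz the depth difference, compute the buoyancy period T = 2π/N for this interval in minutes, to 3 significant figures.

Δρ = 999.53 − 999.01 = 0.52 kg m⁻³ over Δz = 135.3 − 84.5 = 50.8 m.
N² = (9.8/999.27) × (0.52/50.8) = 1.0039 × 10⁻⁴ s⁻².
N = √(1.0039 × 10⁻⁴) = 0.010019 rad s⁻¹, so T = 2π/N = 627.13 s = 10.452 min ≈ 10.5 min.

10.5 min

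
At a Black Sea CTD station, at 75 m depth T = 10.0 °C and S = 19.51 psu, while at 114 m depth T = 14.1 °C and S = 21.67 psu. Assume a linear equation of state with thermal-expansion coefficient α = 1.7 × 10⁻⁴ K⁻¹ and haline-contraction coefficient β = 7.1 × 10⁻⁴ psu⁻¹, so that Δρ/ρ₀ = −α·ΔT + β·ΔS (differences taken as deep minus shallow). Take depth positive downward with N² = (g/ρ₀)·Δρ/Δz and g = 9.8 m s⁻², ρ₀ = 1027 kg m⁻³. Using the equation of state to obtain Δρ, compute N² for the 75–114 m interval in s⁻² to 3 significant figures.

2.10 × 10⁻⁴ s⁻²

ΔT = +4.1 K, ΔS = +2.16 psu (deep − shallow).
Δρ/ρ₀ = −αΔT + βΔS = -6.97 × 10⁻⁴ + 1.5336 × 10⁻³ = 8.366 × 10⁻⁴, so Δρ ≈ 0.8592 kg m⁻³.
N² = (g/ρ₀)·Δρ/Δz = g·(Δρ/ρ₀)/Δz = 9.8 × 8.366 × 10⁻⁴ / 39 = 2.1022 × 10⁻⁴ s⁻² ≈ 2.10 × 10⁻⁴ s⁻².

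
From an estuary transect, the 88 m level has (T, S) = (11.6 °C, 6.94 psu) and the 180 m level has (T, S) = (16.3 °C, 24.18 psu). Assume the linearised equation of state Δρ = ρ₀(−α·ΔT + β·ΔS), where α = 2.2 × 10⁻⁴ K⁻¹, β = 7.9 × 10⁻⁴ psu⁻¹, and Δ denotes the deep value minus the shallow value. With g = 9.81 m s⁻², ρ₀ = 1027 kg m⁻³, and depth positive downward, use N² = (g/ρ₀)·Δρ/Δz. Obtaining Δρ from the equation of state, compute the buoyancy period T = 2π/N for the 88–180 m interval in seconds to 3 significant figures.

172 s

ΔT = +4.7 K, ΔS = +17.24 psu (deep − shallow).
Δρ/ρ₀ = −αΔT + βΔS = -1.034 × 10⁻³ + 0.0136196 = 0.0125856, so Δρ ≈ 12.93 kg m⁻³.
N² = (g/ρ₀)·Δρ/Δz = g·(Δρ/ρ₀)/Δz = 9.81 × 0.0125856 / 92 = 1.3420 × 10⁻³ s⁻².
N = √(1.3420 × 10⁻³) = 0.036633 rad s⁻¹ → T = 2π/N = 171.52 s ≈ 172 s.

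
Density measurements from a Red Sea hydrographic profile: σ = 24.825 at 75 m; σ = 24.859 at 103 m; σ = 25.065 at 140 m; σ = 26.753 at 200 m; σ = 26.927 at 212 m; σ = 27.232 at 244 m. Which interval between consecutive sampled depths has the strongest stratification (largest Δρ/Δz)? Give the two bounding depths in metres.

140–200 m

Compute the density gradient over each adjacent pair:
  75–103 m: Δρ/Δz = 0.034/28 = 1.2 × 10⁻³ kg m⁻⁴
  103–140 m: Δρ/Δz = 0.206/37 = 5.6 × 10⁻³ kg m⁻⁴
  140–200 m: Δρ/Δz = 1.688/60 = 0.028 kg m⁻⁴
  200–212 m: Δρ/Δz = 0.174/12 = 0.014 kg m⁻⁴
  212–244 m: Δρ/Δz = 0.305/32 = 9.5 × 10⁻³ kg m⁻⁴
The largest gradient is in the 140–200 m interval — the pycnocline.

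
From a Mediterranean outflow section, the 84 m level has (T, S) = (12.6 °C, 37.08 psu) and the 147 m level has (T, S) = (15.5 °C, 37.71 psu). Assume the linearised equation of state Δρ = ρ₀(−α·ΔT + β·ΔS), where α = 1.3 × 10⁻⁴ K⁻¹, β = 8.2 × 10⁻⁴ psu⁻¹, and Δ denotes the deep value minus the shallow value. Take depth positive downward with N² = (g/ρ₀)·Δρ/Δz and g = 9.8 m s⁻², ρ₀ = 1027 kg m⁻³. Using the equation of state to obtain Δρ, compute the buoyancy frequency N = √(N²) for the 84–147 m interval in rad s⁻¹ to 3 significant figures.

4.66 × 10⁻³ rad s⁻¹

ΔT = +2.9 K, ΔS = +0.63 psu (deep − shallow).
Δρ/ρ₀ = −αΔT + βΔS = -3.77 × 10⁻⁴ + 5.166 × 10⁻⁴ = 1.396 × 10⁻⁴, so Δρ ≈ 0.1434 kg m⁻³.
N² = (g/ρ₀)·Δρ/Δz = g·(Δρ/ρ₀)/Δz = 9.8 × 1.396 × 10⁻⁴ / 63 = 2.1716 × 10⁻⁵ s⁻².
N = √(2.1716 × 10⁻⁵) = 4.6600 × 10⁻³ rad s⁻¹ ≈ 4.66 × 10⁻³ rad s⁻¹.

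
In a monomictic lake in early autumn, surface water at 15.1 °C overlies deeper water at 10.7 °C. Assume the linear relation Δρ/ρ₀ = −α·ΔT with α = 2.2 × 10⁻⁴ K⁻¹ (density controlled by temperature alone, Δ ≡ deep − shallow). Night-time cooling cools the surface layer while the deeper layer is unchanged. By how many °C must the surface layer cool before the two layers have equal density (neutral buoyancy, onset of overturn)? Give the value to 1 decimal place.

4.4 °C

With temperature the only control, equal density requires T_surf′ = T_deep.
T_surf′ = 10.7 °C.
Cooling required: 15.1 − 10.7 = 4.4 °C.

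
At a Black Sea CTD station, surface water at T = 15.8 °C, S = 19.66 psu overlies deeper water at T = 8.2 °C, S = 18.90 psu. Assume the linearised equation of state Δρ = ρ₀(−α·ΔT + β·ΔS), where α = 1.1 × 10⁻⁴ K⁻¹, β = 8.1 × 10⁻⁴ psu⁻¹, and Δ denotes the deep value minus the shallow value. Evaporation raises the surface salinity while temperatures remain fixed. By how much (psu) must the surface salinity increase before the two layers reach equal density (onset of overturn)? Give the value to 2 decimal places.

0.27 psu

Neutral buoyancy requires −α(T_deep − T_surf) + β(S_deep − S_surf′) = 0.
S_surf′ = S_deep − (α/β)·ΔT = 18.90 − (1.1 × 10⁻⁴/8.1 × 10⁻⁴)·(-7.6) = 19.9321 psu.
Increase required: 19.9321 − 19.66 = 0.2721 psu.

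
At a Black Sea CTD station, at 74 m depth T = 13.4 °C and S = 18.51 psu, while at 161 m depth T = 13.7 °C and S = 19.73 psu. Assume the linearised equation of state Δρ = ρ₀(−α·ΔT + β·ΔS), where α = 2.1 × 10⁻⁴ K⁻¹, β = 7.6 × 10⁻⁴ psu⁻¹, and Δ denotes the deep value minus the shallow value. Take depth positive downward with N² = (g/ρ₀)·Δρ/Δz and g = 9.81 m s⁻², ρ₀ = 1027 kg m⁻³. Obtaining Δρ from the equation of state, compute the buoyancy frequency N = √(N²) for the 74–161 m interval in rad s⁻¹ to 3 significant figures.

9.87 × 10⁻³ rad s⁻¹

ΔT = +0.3 K, ΔS = +1.22 psu (deep − shallow).
Δρ/ρ₀ = −αΔT + βΔS = -6.30 × 10⁻⁵ + 9.272 × 10⁻⁴ = 8.642 × 10⁻⁴, so Δρ ≈ 0.8875 kg m⁻³.
N² = (g/ρ₀)·Δρ/Δz = g·(Δρ/ρ₀)/Δz = 9.81 × 8.642 × 10⁻⁴ / 87 = 9.7446 × 10⁻⁵ s⁻².
N = √(9.7446 × 10⁻⁵) = 9.8715 × 10⁻³ rad s⁻¹ ≈ 9.87 × 10⁻³ rad s⁻¹.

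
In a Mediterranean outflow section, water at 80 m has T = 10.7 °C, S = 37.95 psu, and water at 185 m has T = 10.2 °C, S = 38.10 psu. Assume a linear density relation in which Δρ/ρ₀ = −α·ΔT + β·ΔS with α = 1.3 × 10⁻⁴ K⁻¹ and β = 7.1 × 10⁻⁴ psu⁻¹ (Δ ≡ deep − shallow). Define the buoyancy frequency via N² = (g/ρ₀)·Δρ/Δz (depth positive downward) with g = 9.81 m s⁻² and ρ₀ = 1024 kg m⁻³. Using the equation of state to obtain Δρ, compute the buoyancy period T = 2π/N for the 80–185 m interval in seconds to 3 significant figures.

ΔT = -0.5 K, ΔS = +0.15 psu (deep − shallow).
Δρ/ρ₀ = −αΔT + βΔS = 6.50 × 10⁻⁵ + 1.065 × 10⁻⁴ = 1.715 × 10⁻⁴, so Δρ ≈ 0.1756 kg m⁻³.
N² = (g/ρ₀)·Δρ/Δz = g·(Δρ/ρ₀)/Δz = 9.81 × 1.715 × 10⁻⁴ / 105 = 1.6023 × 10⁻⁵ s⁻².
N = √(1.6023 × 10⁻⁵) = 4.0029 × 10⁻³ rad s⁻¹ → T = 2π/N = 1.5697 × 10³ s ≈ 1.57 × 10³ s.

1.57 × 10³ s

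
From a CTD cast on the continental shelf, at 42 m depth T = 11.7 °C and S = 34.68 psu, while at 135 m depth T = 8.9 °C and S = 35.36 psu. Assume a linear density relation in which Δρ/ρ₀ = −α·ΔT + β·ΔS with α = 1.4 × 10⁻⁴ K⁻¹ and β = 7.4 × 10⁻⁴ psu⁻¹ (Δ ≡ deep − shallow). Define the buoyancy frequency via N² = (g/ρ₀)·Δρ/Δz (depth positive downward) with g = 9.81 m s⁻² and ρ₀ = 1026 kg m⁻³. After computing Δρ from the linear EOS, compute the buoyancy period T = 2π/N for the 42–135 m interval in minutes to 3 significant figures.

ΔT = -2.8 K, ΔS = +0.68 psu (deep − shallow).
Δρ/ρ₀ = −αΔT + βΔS = 3.92 × 10⁻⁴ + 5.032 × 10⁻⁴ = 8.952 × 10⁻⁴, so Δρ ≈ 0.9185 kg m⁻³.
N² = (g/ρ₀)·Δρ/Δz = g·(Δρ/ρ₀)/Δz = 9.81 × 8.952 × 10⁻⁴ / 93 = 9.4429 × 10⁻⁵ s⁻².
N = √(9.4429 × 10⁻⁵) = 9.7175 × 10⁻³ rad s⁻¹ → T = 2π/N = 646.58 s = 10.776 min ≈ 10.8 min.

10.8 min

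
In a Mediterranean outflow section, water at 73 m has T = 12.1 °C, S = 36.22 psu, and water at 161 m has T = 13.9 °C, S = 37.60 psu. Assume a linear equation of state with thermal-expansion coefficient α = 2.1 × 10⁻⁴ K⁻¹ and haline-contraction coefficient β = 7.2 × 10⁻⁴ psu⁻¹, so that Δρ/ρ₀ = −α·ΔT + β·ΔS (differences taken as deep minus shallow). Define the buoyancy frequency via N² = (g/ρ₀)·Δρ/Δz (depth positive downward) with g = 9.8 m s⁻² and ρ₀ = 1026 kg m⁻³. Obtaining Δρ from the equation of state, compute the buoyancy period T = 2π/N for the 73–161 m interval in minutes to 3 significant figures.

12.6 min

ΔT = +1.8 K, ΔS = +1.38 psu (deep − shallow).
Δρ/ρ₀ = −αΔT + βΔS = -3.78 × 10⁻⁴ + 9.936 × 10⁻⁴ = 6.156 × 10⁻⁴, so Δρ ≈ 0.6316 kg m⁻³.
N² = (g/ρ₀)·Δρ/Δz = g·(Δρ/ρ₀)/Δz = 9.8 × 6.156 × 10⁻⁴ / 88 = 6.8555 × 10⁻⁵ s⁻².
N = √(6.8555 × 10⁻⁵) = 8.2798 × 10⁻³ rad s⁻¹ → T = 2π/N = 758.86 s = 12.648 min ≈ 12.6 min.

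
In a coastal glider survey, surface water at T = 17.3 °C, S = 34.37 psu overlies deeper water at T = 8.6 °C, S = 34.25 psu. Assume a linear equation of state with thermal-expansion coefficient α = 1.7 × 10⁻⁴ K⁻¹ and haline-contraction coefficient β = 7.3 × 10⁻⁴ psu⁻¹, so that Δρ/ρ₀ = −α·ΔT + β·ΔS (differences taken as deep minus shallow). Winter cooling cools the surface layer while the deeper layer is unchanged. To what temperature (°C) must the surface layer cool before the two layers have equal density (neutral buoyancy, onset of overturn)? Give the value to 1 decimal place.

Neutral buoyancy requires Δρ = 0, i.e. −α(T_deep − T_surf′) + β(S_deep − S_surf) = 0.
T_surf′ = T_deep − (β/α)·ΔS = 8.6 − (7.3 × 10⁻⁴/1.7 × 10⁻⁴)·(-0.12) = 9.115 °C.
Cooling required: 17.3 − (9.115) = 8.185 °C.

9.1 °C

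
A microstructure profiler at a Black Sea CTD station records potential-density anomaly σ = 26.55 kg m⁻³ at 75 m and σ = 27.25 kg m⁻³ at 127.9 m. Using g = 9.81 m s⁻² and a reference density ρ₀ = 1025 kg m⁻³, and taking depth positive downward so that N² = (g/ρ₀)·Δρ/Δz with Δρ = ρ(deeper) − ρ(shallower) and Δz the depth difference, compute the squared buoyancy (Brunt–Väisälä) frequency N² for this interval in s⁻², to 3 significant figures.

1.27 × 10⁻⁴ s⁻²

Δρ = 1027.25 − 1026.55 = 0.70 kg m⁻³ over Δz = 127.9 − 75 = 52.9 m.
N² = (9.81/1025) × (0.70/52.9) = 1.2664 × 10⁻⁴ s⁻² ≈ 1.27 × 10⁻⁴ s⁻².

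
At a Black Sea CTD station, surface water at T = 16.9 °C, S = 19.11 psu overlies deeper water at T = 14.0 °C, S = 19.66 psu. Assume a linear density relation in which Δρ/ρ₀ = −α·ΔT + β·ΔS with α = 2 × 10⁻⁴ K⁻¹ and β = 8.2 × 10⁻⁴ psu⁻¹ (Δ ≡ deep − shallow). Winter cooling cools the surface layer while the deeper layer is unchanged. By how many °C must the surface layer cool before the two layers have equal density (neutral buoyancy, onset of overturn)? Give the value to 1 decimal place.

Neutral buoyancy requires Δρ = 0, i.e. −α(T_deep − T_surf′) + β(S_deep − S_surf) = 0.
T_surf′ = T_deep − (β/α)·ΔS = 14.0 − (8.2 × 10⁻⁴/2 × 10⁻⁴)·(+0.55) = 11.745 °C.
Cooling required: 16.9 − (11.745) = 5.155 °C.

5.2 °C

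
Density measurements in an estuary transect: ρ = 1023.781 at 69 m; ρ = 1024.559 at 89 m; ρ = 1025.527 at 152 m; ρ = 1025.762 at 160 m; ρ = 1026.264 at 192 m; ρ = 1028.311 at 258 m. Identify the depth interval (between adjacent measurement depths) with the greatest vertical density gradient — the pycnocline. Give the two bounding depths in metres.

69–89 m

Compute the density gradient over each adjacent pair:
  69–89 m: Δρ/Δz = 0.778/20 = 0.039 kg m⁻⁴
  89–152 m: Δρ/Δz = 0.968/63 = 0.015 kg m⁻⁴
  152–160 m: Δρ/Δz = 0.235/8 = 0.029 kg m⁻⁴
  160–192 m: Δρ/Δz = 0.502/32 = 0.016 kg m⁻⁴
  192–258 m: Δρ/Δz = 2.047/66 = 0.031 kg m⁻⁴
The largest gradient is in the 69–89 m interval — the pycnocline.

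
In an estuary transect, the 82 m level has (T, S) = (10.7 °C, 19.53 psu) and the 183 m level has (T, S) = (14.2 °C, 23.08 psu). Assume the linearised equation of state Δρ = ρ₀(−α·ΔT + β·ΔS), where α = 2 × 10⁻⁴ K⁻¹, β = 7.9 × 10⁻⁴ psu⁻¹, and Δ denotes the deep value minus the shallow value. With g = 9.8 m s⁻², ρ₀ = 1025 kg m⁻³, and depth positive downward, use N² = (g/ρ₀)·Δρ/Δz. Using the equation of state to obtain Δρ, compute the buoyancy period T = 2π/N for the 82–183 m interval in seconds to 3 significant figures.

ΔT = +3.5 K, ΔS = +3.55 psu (deep − shallow).
Δρ/ρ₀ = −αΔT + βΔS = -7.00 × 10⁻⁴ + 2.8045 × 10⁻³ = 2.1045 × 10⁻³, so Δρ ≈ 2.157 kg m⁻³.
N² = (g/ρ₀)·Δρ/Δz = g·(Δρ/ρ₀)/Δz = 9.8 × 2.1045 × 10⁻³ / 101 = 2.0420 × 10⁻⁴ s⁻².
N = √(2.0420 × 10⁻⁴) = 0.014290 rad s⁻¹ → T = 2π/N = 439.69 s ≈ 440 s.

440 s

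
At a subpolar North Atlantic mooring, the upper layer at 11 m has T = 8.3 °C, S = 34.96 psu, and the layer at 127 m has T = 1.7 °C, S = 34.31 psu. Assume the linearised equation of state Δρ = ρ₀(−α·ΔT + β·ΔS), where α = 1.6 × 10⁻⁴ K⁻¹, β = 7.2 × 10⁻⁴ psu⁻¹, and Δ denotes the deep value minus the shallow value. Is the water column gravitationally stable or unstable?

ΔT = 1.7 − 8.3 = -6.6 K and ΔS = 34.31 − 34.96 = -0.65 psu (deep − shallow).
−αΔT = 1.056 × 10⁻³; βΔS = -4.68 × 10⁻⁴; sum Δρ/ρ₀ = 5.88 × 10⁻⁴.
Δρ/ρ₀ > 0, so Δρ > 0: deeper water is denser → statically stable.

stable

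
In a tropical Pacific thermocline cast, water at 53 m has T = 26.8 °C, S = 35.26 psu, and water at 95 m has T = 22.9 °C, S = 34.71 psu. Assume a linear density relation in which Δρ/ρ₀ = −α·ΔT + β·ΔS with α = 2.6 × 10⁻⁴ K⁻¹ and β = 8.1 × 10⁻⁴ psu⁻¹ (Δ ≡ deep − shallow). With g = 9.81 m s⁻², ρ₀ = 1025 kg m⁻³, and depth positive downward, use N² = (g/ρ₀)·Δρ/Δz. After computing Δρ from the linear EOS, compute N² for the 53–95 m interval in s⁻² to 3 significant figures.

ΔT = -3.9 K, ΔS = -0.55 psu (deep − shallow).
Δρ/ρ₀ = −αΔT + βΔS = 1.014 × 10⁻³ − 4.455 × 10⁻⁴ = 5.685 × 10⁻⁴, so Δρ ≈ 0.5827 kg m⁻³.
N² = (g/ρ₀)·Δρ/Δz = g·(Δρ/ρ₀)/Δz = 9.81 × 5.685 × 10⁻⁴ / 42 = 1.3279 × 10⁻⁴ s⁻² ≈ 1.33 × 10⁻⁴ s⁻².

1.33 × 10⁻⁴ s⁻²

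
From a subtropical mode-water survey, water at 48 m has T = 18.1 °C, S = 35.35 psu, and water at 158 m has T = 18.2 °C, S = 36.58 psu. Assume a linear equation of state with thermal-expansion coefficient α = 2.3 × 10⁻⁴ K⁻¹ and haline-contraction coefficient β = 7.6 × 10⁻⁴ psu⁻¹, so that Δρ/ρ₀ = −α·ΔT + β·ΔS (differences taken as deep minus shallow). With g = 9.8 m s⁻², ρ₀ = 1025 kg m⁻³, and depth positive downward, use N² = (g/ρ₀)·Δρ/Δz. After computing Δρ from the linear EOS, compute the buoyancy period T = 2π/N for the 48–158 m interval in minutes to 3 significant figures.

11.6 min

ΔT = +0.1 K, ΔS = +1.23 psu (deep − shallow).
Δρ/ρ₀ = −αΔT + βΔS = -2.30 × 10⁻⁵ + 9.348 × 10⁻⁴ = 9.118 × 10⁻⁴, so Δρ ≈ 0.9346 kg m⁻³.
N² = (g/ρ₀)·Δρ/Δz = g·(Δρ/ρ₀)/Δz = 9.8 × 9.118 × 10⁻⁴ / 110 = 8.1233 × 10⁻⁵ s⁻².
N = √(8.1233 × 10⁻⁵) = 9.0129 × 10⁻³ rad s⁻¹ → T = 2π/N = 697.13 s = 11.619 min ≈ 11.6 min.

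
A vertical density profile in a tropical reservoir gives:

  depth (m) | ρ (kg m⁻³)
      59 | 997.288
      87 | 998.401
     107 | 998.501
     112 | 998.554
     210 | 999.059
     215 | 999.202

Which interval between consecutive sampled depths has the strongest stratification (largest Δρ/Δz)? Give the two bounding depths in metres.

59–87 m

Compute the density gradient over each adjacent pair:
  59–87 m: Δρ/Δz = 1.113/28 = 0.040 kg m⁻⁴
  87–107 m: Δρ/Δz = 0.100/20 = 5.0 × 10⁻³ kg m⁻⁴
  107–112 m: Δρ/Δz = 0.053/5 = 0.011 kg m⁻⁴
  112–210 m: Δρ/Δz = 0.505/98 = 5.2 × 10⁻³ kg m⁻⁴
  210–215 m: Δρ/Δz = 0.143/5 = 0.029 kg m⁻⁴
The largest gradient is in the 59–87 m interval — the pycnocline.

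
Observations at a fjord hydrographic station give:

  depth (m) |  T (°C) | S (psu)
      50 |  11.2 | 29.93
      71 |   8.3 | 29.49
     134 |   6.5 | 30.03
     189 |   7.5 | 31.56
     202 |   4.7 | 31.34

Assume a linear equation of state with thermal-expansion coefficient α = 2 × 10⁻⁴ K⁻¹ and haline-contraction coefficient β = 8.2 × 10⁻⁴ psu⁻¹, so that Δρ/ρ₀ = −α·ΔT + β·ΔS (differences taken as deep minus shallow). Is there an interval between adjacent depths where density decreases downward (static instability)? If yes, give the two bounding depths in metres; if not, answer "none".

none

Evaluate Δρ/ρ₀ = −αΔT + βΔS across each adjacent pair:
  50–71 m: −αΔT+βΔS = −(2 × 10⁻⁴)(-2.9)+(8.2 × 10⁻⁴)(-0.44) = 2.2 × 10⁻⁴ → stable
  71–134 m: −αΔT+βΔS = −(2 × 10⁻⁴)(-1.8)+(8.2 × 10⁻⁴)(+0.54) = 8.0 × 10⁻⁴ → stable
  134–189 m: −αΔT+βΔS = −(2 × 10⁻⁴)(+1.0)+(8.2 × 10⁻⁴)(+1.53) = 1.1 × 10⁻³ → stable
  189–202 m: −αΔT+βΔS = −(2 × 10⁻⁴)(-2.8)+(8.2 × 10⁻⁴)(-0.22) = 3.8 × 10⁻⁴ → stable
Every interval has Δρ > 0: the column is stably stratified throughout.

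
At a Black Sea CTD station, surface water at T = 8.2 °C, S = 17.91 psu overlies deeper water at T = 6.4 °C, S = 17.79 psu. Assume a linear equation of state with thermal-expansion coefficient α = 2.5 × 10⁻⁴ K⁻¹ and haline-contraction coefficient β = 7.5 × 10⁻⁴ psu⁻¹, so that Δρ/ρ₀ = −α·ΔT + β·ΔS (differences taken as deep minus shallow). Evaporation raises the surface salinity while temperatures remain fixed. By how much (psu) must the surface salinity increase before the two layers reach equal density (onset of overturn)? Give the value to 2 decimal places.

0.48 psu

Neutral buoyancy requires −α(T_deep − T_surf) + β(S_deep − S_surf′) = 0.
S_surf′ = S_deep − (α/β)·ΔT = 17.79 − (2.5 × 10⁻⁴/7.5 × 10⁻⁴)·(-1.8) = 18.3900 psu.
Increase required: 18.3900 − 17.91 = 0.4800 psu.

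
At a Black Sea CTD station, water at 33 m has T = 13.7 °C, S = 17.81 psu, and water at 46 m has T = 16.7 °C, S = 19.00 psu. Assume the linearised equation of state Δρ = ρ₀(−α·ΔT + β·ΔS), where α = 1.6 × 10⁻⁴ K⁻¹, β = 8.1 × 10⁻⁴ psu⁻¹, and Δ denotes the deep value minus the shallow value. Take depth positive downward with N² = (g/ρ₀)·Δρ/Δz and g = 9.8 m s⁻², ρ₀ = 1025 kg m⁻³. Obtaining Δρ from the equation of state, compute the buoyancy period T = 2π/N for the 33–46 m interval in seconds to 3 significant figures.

ΔT = +3.0 K, ΔS = +1.19 psu (deep − shallow).
Δρ/ρ₀ = −αΔT + βΔS = -4.80 × 10⁻⁴ + 9.639 × 10⁻⁴ = 4.839 × 10⁻⁴, so Δρ ≈ 0.4960 kg m⁻³.
N² = (g/ρ₀)·Δρ/Δz = g·(Δρ/ρ₀)/Δz = 9.8 × 4.839 × 10⁻⁴ / 13 = 3.6479 × 10⁻⁴ s⁻².
N = √(3.6479 × 10⁻⁴) = 0.019099 rad s⁻¹ → T = 2π/N = 328.98 s ≈ 329 s.

329 s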